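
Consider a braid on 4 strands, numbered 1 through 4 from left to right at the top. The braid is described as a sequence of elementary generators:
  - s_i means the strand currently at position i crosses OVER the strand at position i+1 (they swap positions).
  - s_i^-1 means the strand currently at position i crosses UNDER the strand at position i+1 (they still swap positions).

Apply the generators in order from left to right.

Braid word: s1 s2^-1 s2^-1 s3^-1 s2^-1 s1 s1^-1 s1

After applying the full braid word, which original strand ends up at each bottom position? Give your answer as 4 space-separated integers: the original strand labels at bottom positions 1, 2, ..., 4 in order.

Gen 1 (s1): strand 1 crosses over strand 2. Perm now: [2 1 3 4]
Gen 2 (s2^-1): strand 1 crosses under strand 3. Perm now: [2 3 1 4]
Gen 3 (s2^-1): strand 3 crosses under strand 1. Perm now: [2 1 3 4]
Gen 4 (s3^-1): strand 3 crosses under strand 4. Perm now: [2 1 4 3]
Gen 5 (s2^-1): strand 1 crosses under strand 4. Perm now: [2 4 1 3]
Gen 6 (s1): strand 2 crosses over strand 4. Perm now: [4 2 1 3]
Gen 7 (s1^-1): strand 4 crosses under strand 2. Perm now: [2 4 1 3]
Gen 8 (s1): strand 2 crosses over strand 4. Perm now: [4 2 1 3]

Answer: 4 2 1 3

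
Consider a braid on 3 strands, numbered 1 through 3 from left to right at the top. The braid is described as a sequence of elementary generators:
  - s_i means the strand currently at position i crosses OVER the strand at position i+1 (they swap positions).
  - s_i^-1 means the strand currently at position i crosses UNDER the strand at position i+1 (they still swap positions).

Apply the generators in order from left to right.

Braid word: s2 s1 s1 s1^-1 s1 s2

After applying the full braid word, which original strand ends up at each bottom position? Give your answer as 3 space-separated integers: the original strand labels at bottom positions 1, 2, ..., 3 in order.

Gen 1 (s2): strand 2 crosses over strand 3. Perm now: [1 3 2]
Gen 2 (s1): strand 1 crosses over strand 3. Perm now: [3 1 2]
Gen 3 (s1): strand 3 crosses over strand 1. Perm now: [1 3 2]
Gen 4 (s1^-1): strand 1 crosses under strand 3. Perm now: [3 1 2]
Gen 5 (s1): strand 3 crosses over strand 1. Perm now: [1 3 2]
Gen 6 (s2): strand 3 crosses over strand 2. Perm now: [1 2 3]

Answer: 1 2 3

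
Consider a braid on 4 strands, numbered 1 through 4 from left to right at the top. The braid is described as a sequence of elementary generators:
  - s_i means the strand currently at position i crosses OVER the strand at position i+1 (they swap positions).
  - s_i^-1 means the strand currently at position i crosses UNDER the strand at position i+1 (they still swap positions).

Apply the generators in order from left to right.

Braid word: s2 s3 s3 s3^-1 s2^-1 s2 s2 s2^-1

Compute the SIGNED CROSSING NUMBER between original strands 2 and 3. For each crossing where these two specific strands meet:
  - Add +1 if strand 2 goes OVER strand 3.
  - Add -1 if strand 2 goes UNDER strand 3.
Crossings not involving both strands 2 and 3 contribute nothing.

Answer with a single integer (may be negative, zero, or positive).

Gen 1: 2 over 3. Both 2&3? yes. Contrib: +1. Sum: 1
Gen 2: crossing 2x4. Both 2&3? no. Sum: 1
Gen 3: crossing 4x2. Both 2&3? no. Sum: 1
Gen 4: crossing 2x4. Both 2&3? no. Sum: 1
Gen 5: crossing 3x4. Both 2&3? no. Sum: 1
Gen 6: crossing 4x3. Both 2&3? no. Sum: 1
Gen 7: crossing 3x4. Both 2&3? no. Sum: 1
Gen 8: crossing 4x3. Both 2&3? no. Sum: 1

Answer: 1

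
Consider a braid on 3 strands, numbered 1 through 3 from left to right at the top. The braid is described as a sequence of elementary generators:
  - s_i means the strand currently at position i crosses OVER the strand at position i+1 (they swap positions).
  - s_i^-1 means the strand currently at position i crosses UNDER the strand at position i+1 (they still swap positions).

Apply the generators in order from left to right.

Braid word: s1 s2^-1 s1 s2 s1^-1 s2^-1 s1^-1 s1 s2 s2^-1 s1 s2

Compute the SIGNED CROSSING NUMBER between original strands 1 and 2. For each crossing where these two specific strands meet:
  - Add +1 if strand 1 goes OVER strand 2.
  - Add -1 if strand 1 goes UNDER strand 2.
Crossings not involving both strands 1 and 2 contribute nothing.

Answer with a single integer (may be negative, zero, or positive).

Answer: -1

Derivation:
Gen 1: 1 over 2. Both 1&2? yes. Contrib: +1. Sum: 1
Gen 2: crossing 1x3. Both 1&2? no. Sum: 1
Gen 3: crossing 2x3. Both 1&2? no. Sum: 1
Gen 4: 2 over 1. Both 1&2? yes. Contrib: -1. Sum: 0
Gen 5: crossing 3x1. Both 1&2? no. Sum: 0
Gen 6: crossing 3x2. Both 1&2? no. Sum: 0
Gen 7: 1 under 2. Both 1&2? yes. Contrib: -1. Sum: -1
Gen 8: 2 over 1. Both 1&2? yes. Contrib: -1. Sum: -2
Gen 9: crossing 2x3. Both 1&2? no. Sum: -2
Gen 10: crossing 3x2. Both 1&2? no. Sum: -2
Gen 11: 1 over 2. Both 1&2? yes. Contrib: +1. Sum: -1
Gen 12: crossing 1x3. Both 1&2? no. Sum: -1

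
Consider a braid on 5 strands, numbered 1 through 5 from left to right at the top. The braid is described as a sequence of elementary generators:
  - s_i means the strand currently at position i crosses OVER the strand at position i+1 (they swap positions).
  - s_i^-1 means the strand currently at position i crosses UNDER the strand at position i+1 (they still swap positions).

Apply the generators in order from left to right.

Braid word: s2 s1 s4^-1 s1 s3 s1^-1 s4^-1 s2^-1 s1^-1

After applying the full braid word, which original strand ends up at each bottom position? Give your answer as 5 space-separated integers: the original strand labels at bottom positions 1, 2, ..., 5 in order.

Answer: 5 3 1 4 2

Derivation:
Gen 1 (s2): strand 2 crosses over strand 3. Perm now: [1 3 2 4 5]
Gen 2 (s1): strand 1 crosses over strand 3. Perm now: [3 1 2 4 5]
Gen 3 (s4^-1): strand 4 crosses under strand 5. Perm now: [3 1 2 5 4]
Gen 4 (s1): strand 3 crosses over strand 1. Perm now: [1 3 2 5 4]
Gen 5 (s3): strand 2 crosses over strand 5. Perm now: [1 3 5 2 4]
Gen 6 (s1^-1): strand 1 crosses under strand 3. Perm now: [3 1 5 2 4]
Gen 7 (s4^-1): strand 2 crosses under strand 4. Perm now: [3 1 5 4 2]
Gen 8 (s2^-1): strand 1 crosses under strand 5. Perm now: [3 5 1 4 2]
Gen 9 (s1^-1): strand 3 crosses under strand 5. Perm now: [5 3 1 4 2]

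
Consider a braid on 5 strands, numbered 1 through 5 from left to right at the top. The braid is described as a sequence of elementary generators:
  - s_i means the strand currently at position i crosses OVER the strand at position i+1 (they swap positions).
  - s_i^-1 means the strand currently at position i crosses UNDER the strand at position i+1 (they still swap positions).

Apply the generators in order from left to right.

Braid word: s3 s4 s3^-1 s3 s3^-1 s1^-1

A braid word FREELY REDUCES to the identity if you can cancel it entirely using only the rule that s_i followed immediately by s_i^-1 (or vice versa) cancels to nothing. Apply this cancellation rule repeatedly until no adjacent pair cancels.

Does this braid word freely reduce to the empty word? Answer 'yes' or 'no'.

Answer: no

Derivation:
Gen 1 (s3): push. Stack: [s3]
Gen 2 (s4): push. Stack: [s3 s4]
Gen 3 (s3^-1): push. Stack: [s3 s4 s3^-1]
Gen 4 (s3): cancels prior s3^-1. Stack: [s3 s4]
Gen 5 (s3^-1): push. Stack: [s3 s4 s3^-1]
Gen 6 (s1^-1): push. Stack: [s3 s4 s3^-1 s1^-1]
Reduced word: s3 s4 s3^-1 s1^-1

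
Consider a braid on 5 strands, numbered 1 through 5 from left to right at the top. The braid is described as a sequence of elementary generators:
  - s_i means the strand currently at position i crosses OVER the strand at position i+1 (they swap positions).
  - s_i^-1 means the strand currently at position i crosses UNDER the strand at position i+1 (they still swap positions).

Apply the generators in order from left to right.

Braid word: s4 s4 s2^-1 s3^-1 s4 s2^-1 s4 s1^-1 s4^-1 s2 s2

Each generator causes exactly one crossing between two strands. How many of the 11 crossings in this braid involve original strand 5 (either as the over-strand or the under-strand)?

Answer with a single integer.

Answer: 5

Derivation:
Gen 1: crossing 4x5. Involves strand 5? yes. Count so far: 1
Gen 2: crossing 5x4. Involves strand 5? yes. Count so far: 2
Gen 3: crossing 2x3. Involves strand 5? no. Count so far: 2
Gen 4: crossing 2x4. Involves strand 5? no. Count so far: 2
Gen 5: crossing 2x5. Involves strand 5? yes. Count so far: 3
Gen 6: crossing 3x4. Involves strand 5? no. Count so far: 3
Gen 7: crossing 5x2. Involves strand 5? yes. Count so far: 4
Gen 8: crossing 1x4. Involves strand 5? no. Count so far: 4
Gen 9: crossing 2x5. Involves strand 5? yes. Count so far: 5
Gen 10: crossing 1x3. Involves strand 5? no. Count so far: 5
Gen 11: crossing 3x1. Involves strand 5? no. Count so far: 5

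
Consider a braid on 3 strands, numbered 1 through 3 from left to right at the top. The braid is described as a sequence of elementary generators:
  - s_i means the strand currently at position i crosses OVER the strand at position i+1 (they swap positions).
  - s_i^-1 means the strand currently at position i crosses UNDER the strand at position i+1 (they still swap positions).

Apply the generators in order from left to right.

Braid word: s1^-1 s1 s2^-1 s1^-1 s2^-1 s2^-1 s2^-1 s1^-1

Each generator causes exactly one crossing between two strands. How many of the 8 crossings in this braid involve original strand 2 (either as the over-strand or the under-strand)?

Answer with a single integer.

Gen 1: crossing 1x2. Involves strand 2? yes. Count so far: 1
Gen 2: crossing 2x1. Involves strand 2? yes. Count so far: 2
Gen 3: crossing 2x3. Involves strand 2? yes. Count so far: 3
Gen 4: crossing 1x3. Involves strand 2? no. Count so far: 3
Gen 5: crossing 1x2. Involves strand 2? yes. Count so far: 4
Gen 6: crossing 2x1. Involves strand 2? yes. Count so far: 5
Gen 7: crossing 1x2. Involves strand 2? yes. Count so far: 6
Gen 8: crossing 3x2. Involves strand 2? yes. Count so far: 7

Answer: 7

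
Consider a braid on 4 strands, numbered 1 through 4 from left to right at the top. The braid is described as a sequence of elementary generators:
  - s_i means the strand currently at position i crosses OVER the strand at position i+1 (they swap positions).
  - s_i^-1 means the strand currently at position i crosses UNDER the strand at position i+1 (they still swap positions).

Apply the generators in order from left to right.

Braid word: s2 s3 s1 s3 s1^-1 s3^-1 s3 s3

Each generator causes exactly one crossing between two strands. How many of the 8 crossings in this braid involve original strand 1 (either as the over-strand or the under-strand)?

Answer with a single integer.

Gen 1: crossing 2x3. Involves strand 1? no. Count so far: 0
Gen 2: crossing 2x4. Involves strand 1? no. Count so far: 0
Gen 3: crossing 1x3. Involves strand 1? yes. Count so far: 1
Gen 4: crossing 4x2. Involves strand 1? no. Count so far: 1
Gen 5: crossing 3x1. Involves strand 1? yes. Count so far: 2
Gen 6: crossing 2x4. Involves strand 1? no. Count so far: 2
Gen 7: crossing 4x2. Involves strand 1? no. Count so far: 2
Gen 8: crossing 2x4. Involves strand 1? no. Count so far: 2

Answer: 2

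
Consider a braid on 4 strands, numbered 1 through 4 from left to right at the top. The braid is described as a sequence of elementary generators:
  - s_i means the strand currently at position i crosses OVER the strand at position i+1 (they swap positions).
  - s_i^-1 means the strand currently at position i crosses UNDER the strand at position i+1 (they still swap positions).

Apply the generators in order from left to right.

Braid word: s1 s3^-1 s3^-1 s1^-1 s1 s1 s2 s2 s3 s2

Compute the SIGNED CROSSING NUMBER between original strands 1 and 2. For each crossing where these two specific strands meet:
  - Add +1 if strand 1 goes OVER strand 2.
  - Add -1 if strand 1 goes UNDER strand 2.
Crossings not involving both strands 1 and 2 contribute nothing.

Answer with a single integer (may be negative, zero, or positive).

Answer: 2

Derivation:
Gen 1: 1 over 2. Both 1&2? yes. Contrib: +1. Sum: 1
Gen 2: crossing 3x4. Both 1&2? no. Sum: 1
Gen 3: crossing 4x3. Both 1&2? no. Sum: 1
Gen 4: 2 under 1. Both 1&2? yes. Contrib: +1. Sum: 2
Gen 5: 1 over 2. Both 1&2? yes. Contrib: +1. Sum: 3
Gen 6: 2 over 1. Both 1&2? yes. Contrib: -1. Sum: 2
Gen 7: crossing 2x3. Both 1&2? no. Sum: 2
Gen 8: crossing 3x2. Both 1&2? no. Sum: 2
Gen 9: crossing 3x4. Both 1&2? no. Sum: 2
Gen 10: crossing 2x4. Both 1&2? no. Sum: 2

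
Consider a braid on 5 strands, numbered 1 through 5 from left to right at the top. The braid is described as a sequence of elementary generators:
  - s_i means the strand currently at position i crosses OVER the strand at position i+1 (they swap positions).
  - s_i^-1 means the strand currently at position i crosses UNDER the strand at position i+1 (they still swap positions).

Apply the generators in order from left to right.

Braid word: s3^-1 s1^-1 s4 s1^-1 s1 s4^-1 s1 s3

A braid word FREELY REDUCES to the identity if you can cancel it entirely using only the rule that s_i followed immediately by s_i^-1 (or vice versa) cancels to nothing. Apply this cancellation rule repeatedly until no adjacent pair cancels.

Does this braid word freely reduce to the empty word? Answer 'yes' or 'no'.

Answer: yes

Derivation:
Gen 1 (s3^-1): push. Stack: [s3^-1]
Gen 2 (s1^-1): push. Stack: [s3^-1 s1^-1]
Gen 3 (s4): push. Stack: [s3^-1 s1^-1 s4]
Gen 4 (s1^-1): push. Stack: [s3^-1 s1^-1 s4 s1^-1]
Gen 5 (s1): cancels prior s1^-1. Stack: [s3^-1 s1^-1 s4]
Gen 6 (s4^-1): cancels prior s4. Stack: [s3^-1 s1^-1]
Gen 7 (s1): cancels prior s1^-1. Stack: [s3^-1]
Gen 8 (s3): cancels prior s3^-1. Stack: []
Reduced word: (empty)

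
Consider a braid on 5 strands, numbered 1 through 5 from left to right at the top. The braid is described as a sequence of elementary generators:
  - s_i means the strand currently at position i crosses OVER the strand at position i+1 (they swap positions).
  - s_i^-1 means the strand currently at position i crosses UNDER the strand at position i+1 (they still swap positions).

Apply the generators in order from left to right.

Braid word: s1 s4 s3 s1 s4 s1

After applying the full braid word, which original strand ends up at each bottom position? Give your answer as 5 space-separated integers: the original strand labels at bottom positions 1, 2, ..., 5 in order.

Gen 1 (s1): strand 1 crosses over strand 2. Perm now: [2 1 3 4 5]
Gen 2 (s4): strand 4 crosses over strand 5. Perm now: [2 1 3 5 4]
Gen 3 (s3): strand 3 crosses over strand 5. Perm now: [2 1 5 3 4]
Gen 4 (s1): strand 2 crosses over strand 1. Perm now: [1 2 5 3 4]
Gen 5 (s4): strand 3 crosses over strand 4. Perm now: [1 2 5 4 3]
Gen 6 (s1): strand 1 crosses over strand 2. Perm now: [2 1 5 4 3]

Answer: 2 1 5 4 3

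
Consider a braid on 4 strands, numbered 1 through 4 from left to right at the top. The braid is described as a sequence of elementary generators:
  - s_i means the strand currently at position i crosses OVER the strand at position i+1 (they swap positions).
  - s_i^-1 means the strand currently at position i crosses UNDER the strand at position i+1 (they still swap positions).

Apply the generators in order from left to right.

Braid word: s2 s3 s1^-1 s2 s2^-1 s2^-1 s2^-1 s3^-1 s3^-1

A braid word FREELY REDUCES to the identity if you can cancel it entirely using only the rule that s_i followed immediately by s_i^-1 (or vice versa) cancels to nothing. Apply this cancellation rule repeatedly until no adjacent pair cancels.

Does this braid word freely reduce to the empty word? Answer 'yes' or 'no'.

Gen 1 (s2): push. Stack: [s2]
Gen 2 (s3): push. Stack: [s2 s3]
Gen 3 (s1^-1): push. Stack: [s2 s3 s1^-1]
Gen 4 (s2): push. Stack: [s2 s3 s1^-1 s2]
Gen 5 (s2^-1): cancels prior s2. Stack: [s2 s3 s1^-1]
Gen 6 (s2^-1): push. Stack: [s2 s3 s1^-1 s2^-1]
Gen 7 (s2^-1): push. Stack: [s2 s3 s1^-1 s2^-1 s2^-1]
Gen 8 (s3^-1): push. Stack: [s2 s3 s1^-1 s2^-1 s2^-1 s3^-1]
Gen 9 (s3^-1): push. Stack: [s2 s3 s1^-1 s2^-1 s2^-1 s3^-1 s3^-1]
Reduced word: s2 s3 s1^-1 s2^-1 s2^-1 s3^-1 s3^-1

Answer: no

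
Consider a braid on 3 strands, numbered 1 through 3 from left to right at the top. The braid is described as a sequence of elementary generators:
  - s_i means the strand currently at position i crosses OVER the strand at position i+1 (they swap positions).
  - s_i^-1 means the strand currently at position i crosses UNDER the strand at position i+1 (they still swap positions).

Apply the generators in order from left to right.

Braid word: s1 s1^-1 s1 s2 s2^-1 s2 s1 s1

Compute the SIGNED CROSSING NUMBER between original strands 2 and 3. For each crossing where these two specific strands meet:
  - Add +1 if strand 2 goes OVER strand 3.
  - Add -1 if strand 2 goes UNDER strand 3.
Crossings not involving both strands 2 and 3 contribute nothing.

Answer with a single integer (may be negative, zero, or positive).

Answer: 0

Derivation:
Gen 1: crossing 1x2. Both 2&3? no. Sum: 0
Gen 2: crossing 2x1. Both 2&3? no. Sum: 0
Gen 3: crossing 1x2. Both 2&3? no. Sum: 0
Gen 4: crossing 1x3. Both 2&3? no. Sum: 0
Gen 5: crossing 3x1. Both 2&3? no. Sum: 0
Gen 6: crossing 1x3. Both 2&3? no. Sum: 0
Gen 7: 2 over 3. Both 2&3? yes. Contrib: +1. Sum: 1
Gen 8: 3 over 2. Both 2&3? yes. Contrib: -1. Sum: 0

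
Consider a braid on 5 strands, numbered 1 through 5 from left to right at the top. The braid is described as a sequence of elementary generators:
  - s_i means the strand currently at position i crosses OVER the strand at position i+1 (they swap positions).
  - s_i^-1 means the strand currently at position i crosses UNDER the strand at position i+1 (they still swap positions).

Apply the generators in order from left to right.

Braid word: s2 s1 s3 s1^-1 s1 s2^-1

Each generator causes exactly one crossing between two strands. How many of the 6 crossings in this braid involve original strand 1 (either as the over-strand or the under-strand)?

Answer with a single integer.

Gen 1: crossing 2x3. Involves strand 1? no. Count so far: 0
Gen 2: crossing 1x3. Involves strand 1? yes. Count so far: 1
Gen 3: crossing 2x4. Involves strand 1? no. Count so far: 1
Gen 4: crossing 3x1. Involves strand 1? yes. Count so far: 2
Gen 5: crossing 1x3. Involves strand 1? yes. Count so far: 3
Gen 6: crossing 1x4. Involves strand 1? yes. Count so far: 4

Answer: 4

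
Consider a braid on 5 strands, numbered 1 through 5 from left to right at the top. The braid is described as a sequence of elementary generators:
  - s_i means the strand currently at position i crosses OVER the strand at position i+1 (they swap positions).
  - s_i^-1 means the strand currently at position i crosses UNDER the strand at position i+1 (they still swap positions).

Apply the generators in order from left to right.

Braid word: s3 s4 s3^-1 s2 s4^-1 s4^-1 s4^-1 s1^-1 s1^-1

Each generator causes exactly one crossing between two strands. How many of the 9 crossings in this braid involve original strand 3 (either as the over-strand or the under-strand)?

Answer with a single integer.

Answer: 5

Derivation:
Gen 1: crossing 3x4. Involves strand 3? yes. Count so far: 1
Gen 2: crossing 3x5. Involves strand 3? yes. Count so far: 2
Gen 3: crossing 4x5. Involves strand 3? no. Count so far: 2
Gen 4: crossing 2x5. Involves strand 3? no. Count so far: 2
Gen 5: crossing 4x3. Involves strand 3? yes. Count so far: 3
Gen 6: crossing 3x4. Involves strand 3? yes. Count so far: 4
Gen 7: crossing 4x3. Involves strand 3? yes. Count so far: 5
Gen 8: crossing 1x5. Involves strand 3? no. Count so far: 5
Gen 9: crossing 5x1. Involves strand 3? no. Count so far: 5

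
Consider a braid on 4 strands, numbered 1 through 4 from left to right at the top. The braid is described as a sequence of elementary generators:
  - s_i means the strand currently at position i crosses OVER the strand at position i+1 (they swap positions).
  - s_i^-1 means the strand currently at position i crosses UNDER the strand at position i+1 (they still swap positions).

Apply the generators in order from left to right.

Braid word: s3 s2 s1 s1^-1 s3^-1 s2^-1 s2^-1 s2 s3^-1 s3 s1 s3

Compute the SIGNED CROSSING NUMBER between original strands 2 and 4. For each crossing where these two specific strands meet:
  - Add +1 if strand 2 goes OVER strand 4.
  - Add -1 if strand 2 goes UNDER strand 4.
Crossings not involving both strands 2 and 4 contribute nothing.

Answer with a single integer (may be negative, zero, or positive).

Gen 1: crossing 3x4. Both 2&4? no. Sum: 0
Gen 2: 2 over 4. Both 2&4? yes. Contrib: +1. Sum: 1
Gen 3: crossing 1x4. Both 2&4? no. Sum: 1
Gen 4: crossing 4x1. Both 2&4? no. Sum: 1
Gen 5: crossing 2x3. Both 2&4? no. Sum: 1
Gen 6: crossing 4x3. Both 2&4? no. Sum: 1
Gen 7: crossing 3x4. Both 2&4? no. Sum: 1
Gen 8: crossing 4x3. Both 2&4? no. Sum: 1
Gen 9: 4 under 2. Both 2&4? yes. Contrib: +1. Sum: 2
Gen 10: 2 over 4. Both 2&4? yes. Contrib: +1. Sum: 3
Gen 11: crossing 1x3. Both 2&4? no. Sum: 3
Gen 12: 4 over 2. Both 2&4? yes. Contrib: -1. Sum: 2

Answer: 2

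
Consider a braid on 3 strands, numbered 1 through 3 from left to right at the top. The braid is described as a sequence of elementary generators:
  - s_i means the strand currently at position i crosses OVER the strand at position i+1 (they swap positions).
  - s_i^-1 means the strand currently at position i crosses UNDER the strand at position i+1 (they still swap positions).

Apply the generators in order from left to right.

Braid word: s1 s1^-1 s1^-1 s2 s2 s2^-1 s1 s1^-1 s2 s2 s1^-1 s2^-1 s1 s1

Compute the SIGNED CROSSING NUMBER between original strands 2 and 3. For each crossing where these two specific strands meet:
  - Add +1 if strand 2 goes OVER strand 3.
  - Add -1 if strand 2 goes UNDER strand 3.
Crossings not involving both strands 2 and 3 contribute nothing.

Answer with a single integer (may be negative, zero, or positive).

Answer: 1

Derivation:
Gen 1: crossing 1x2. Both 2&3? no. Sum: 0
Gen 2: crossing 2x1. Both 2&3? no. Sum: 0
Gen 3: crossing 1x2. Both 2&3? no. Sum: 0
Gen 4: crossing 1x3. Both 2&3? no. Sum: 0
Gen 5: crossing 3x1. Both 2&3? no. Sum: 0
Gen 6: crossing 1x3. Both 2&3? no. Sum: 0
Gen 7: 2 over 3. Both 2&3? yes. Contrib: +1. Sum: 1
Gen 8: 3 under 2. Both 2&3? yes. Contrib: +1. Sum: 2
Gen 9: crossing 3x1. Both 2&3? no. Sum: 2
Gen 10: crossing 1x3. Both 2&3? no. Sum: 2
Gen 11: 2 under 3. Both 2&3? yes. Contrib: -1. Sum: 1
Gen 12: crossing 2x1. Both 2&3? no. Sum: 1
Gen 13: crossing 3x1. Both 2&3? no. Sum: 1
Gen 14: crossing 1x3. Both 2&3? no. Sum: 1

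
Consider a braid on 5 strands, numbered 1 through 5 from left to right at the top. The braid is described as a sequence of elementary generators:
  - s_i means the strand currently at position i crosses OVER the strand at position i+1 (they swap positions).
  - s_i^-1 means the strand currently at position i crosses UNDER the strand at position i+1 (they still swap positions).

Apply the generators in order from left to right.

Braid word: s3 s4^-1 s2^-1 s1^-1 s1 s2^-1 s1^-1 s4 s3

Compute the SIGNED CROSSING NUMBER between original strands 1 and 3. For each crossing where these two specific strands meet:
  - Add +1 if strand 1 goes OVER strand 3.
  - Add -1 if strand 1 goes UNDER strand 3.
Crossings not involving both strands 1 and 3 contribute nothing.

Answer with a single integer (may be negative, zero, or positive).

Answer: 0

Derivation:
Gen 1: crossing 3x4. Both 1&3? no. Sum: 0
Gen 2: crossing 3x5. Both 1&3? no. Sum: 0
Gen 3: crossing 2x4. Both 1&3? no. Sum: 0
Gen 4: crossing 1x4. Both 1&3? no. Sum: 0
Gen 5: crossing 4x1. Both 1&3? no. Sum: 0
Gen 6: crossing 4x2. Both 1&3? no. Sum: 0
Gen 7: crossing 1x2. Both 1&3? no. Sum: 0
Gen 8: crossing 5x3. Both 1&3? no. Sum: 0
Gen 9: crossing 4x3. Both 1&3? no. Sum: 0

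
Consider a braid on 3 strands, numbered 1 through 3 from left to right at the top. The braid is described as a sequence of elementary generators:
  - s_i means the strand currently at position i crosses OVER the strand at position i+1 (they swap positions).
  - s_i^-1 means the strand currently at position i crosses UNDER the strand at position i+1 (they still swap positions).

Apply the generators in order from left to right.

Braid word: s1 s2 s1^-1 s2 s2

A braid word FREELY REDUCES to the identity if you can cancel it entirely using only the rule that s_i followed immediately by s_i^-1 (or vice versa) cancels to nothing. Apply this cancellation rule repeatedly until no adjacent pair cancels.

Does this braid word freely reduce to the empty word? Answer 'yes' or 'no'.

Gen 1 (s1): push. Stack: [s1]
Gen 2 (s2): push. Stack: [s1 s2]
Gen 3 (s1^-1): push. Stack: [s1 s2 s1^-1]
Gen 4 (s2): push. Stack: [s1 s2 s1^-1 s2]
Gen 5 (s2): push. Stack: [s1 s2 s1^-1 s2 s2]
Reduced word: s1 s2 s1^-1 s2 s2

Answer: no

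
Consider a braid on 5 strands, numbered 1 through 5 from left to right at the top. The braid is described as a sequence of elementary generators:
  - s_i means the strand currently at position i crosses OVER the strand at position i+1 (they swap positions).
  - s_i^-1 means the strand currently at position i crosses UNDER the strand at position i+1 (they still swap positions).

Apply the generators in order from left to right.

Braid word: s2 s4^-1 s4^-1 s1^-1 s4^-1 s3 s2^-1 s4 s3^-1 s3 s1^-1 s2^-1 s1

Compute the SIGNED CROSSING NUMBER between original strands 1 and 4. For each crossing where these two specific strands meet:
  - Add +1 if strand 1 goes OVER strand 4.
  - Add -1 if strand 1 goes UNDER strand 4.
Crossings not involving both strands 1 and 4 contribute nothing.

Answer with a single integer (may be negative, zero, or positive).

Gen 1: crossing 2x3. Both 1&4? no. Sum: 0
Gen 2: crossing 4x5. Both 1&4? no. Sum: 0
Gen 3: crossing 5x4. Both 1&4? no. Sum: 0
Gen 4: crossing 1x3. Both 1&4? no. Sum: 0
Gen 5: crossing 4x5. Both 1&4? no. Sum: 0
Gen 6: crossing 2x5. Both 1&4? no. Sum: 0
Gen 7: crossing 1x5. Both 1&4? no. Sum: 0
Gen 8: crossing 2x4. Both 1&4? no. Sum: 0
Gen 9: 1 under 4. Both 1&4? yes. Contrib: -1. Sum: -1
Gen 10: 4 over 1. Both 1&4? yes. Contrib: -1. Sum: -2
Gen 11: crossing 3x5. Both 1&4? no. Sum: -2
Gen 12: crossing 3x1. Both 1&4? no. Sum: -2
Gen 13: crossing 5x1. Both 1&4? no. Sum: -2

Answer: -2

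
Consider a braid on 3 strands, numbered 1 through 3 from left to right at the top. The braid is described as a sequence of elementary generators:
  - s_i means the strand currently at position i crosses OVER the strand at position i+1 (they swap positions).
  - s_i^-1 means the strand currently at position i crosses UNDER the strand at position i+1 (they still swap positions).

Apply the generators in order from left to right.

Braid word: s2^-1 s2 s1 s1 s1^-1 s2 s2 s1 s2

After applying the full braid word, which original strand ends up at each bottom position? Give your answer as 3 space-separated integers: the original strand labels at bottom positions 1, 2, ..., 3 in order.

Answer: 1 3 2

Derivation:
Gen 1 (s2^-1): strand 2 crosses under strand 3. Perm now: [1 3 2]
Gen 2 (s2): strand 3 crosses over strand 2. Perm now: [1 2 3]
Gen 3 (s1): strand 1 crosses over strand 2. Perm now: [2 1 3]
Gen 4 (s1): strand 2 crosses over strand 1. Perm now: [1 2 3]
Gen 5 (s1^-1): strand 1 crosses under strand 2. Perm now: [2 1 3]
Gen 6 (s2): strand 1 crosses over strand 3. Perm now: [2 3 1]
Gen 7 (s2): strand 3 crosses over strand 1. Perm now: [2 1 3]
Gen 8 (s1): strand 2 crosses over strand 1. Perm now: [1 2 3]
Gen 9 (s2): strand 2 crosses over strand 3. Perm now: [1 3 2]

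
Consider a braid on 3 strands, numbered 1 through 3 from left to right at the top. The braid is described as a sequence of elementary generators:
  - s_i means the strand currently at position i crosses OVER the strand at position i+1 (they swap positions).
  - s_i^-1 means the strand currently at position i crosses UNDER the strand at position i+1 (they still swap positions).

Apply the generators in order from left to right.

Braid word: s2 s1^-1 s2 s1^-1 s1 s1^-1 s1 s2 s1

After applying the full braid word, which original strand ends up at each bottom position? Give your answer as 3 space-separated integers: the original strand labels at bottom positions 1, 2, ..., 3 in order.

Answer: 1 3 2

Derivation:
Gen 1 (s2): strand 2 crosses over strand 3. Perm now: [1 3 2]
Gen 2 (s1^-1): strand 1 crosses under strand 3. Perm now: [3 1 2]
Gen 3 (s2): strand 1 crosses over strand 2. Perm now: [3 2 1]
Gen 4 (s1^-1): strand 3 crosses under strand 2. Perm now: [2 3 1]
Gen 5 (s1): strand 2 crosses over strand 3. Perm now: [3 2 1]
Gen 6 (s1^-1): strand 3 crosses under strand 2. Perm now: [2 3 1]
Gen 7 (s1): strand 2 crosses over strand 3. Perm now: [3 2 1]
Gen 8 (s2): strand 2 crosses over strand 1. Perm now: [3 1 2]
Gen 9 (s1): strand 3 crosses over strand 1. Perm now: [1 3 2]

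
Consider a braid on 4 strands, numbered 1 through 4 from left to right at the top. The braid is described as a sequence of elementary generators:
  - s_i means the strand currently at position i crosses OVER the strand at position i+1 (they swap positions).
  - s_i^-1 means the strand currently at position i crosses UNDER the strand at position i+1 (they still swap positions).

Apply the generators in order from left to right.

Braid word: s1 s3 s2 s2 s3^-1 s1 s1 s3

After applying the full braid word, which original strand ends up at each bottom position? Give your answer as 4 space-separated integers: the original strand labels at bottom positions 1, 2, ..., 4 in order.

Gen 1 (s1): strand 1 crosses over strand 2. Perm now: [2 1 3 4]
Gen 2 (s3): strand 3 crosses over strand 4. Perm now: [2 1 4 3]
Gen 3 (s2): strand 1 crosses over strand 4. Perm now: [2 4 1 3]
Gen 4 (s2): strand 4 crosses over strand 1. Perm now: [2 1 4 3]
Gen 5 (s3^-1): strand 4 crosses under strand 3. Perm now: [2 1 3 4]
Gen 6 (s1): strand 2 crosses over strand 1. Perm now: [1 2 3 4]
Gen 7 (s1): strand 1 crosses over strand 2. Perm now: [2 1 3 4]
Gen 8 (s3): strand 3 crosses over strand 4. Perm now: [2 1 4 3]

Answer: 2 1 4 3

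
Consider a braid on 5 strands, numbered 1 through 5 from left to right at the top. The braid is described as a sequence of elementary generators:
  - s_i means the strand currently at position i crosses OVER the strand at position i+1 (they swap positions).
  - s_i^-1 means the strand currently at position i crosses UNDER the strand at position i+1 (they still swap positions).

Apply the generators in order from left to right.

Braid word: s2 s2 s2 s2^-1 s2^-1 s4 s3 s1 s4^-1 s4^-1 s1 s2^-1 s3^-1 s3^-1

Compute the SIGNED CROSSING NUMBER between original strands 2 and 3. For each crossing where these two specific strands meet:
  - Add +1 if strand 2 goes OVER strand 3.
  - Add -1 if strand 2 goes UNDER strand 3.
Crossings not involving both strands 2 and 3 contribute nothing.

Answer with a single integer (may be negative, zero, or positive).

Gen 1: 2 over 3. Both 2&3? yes. Contrib: +1. Sum: 1
Gen 2: 3 over 2. Both 2&3? yes. Contrib: -1. Sum: 0
Gen 3: 2 over 3. Both 2&3? yes. Contrib: +1. Sum: 1
Gen 4: 3 under 2. Both 2&3? yes. Contrib: +1. Sum: 2
Gen 5: 2 under 3. Both 2&3? yes. Contrib: -1. Sum: 1
Gen 6: crossing 4x5. Both 2&3? no. Sum: 1
Gen 7: crossing 2x5. Both 2&3? no. Sum: 1
Gen 8: crossing 1x3. Both 2&3? no. Sum: 1
Gen 9: crossing 2x4. Both 2&3? no. Sum: 1
Gen 10: crossing 4x2. Both 2&3? no. Sum: 1
Gen 11: crossing 3x1. Both 2&3? no. Sum: 1
Gen 12: crossing 3x5. Both 2&3? no. Sum: 1
Gen 13: 3 under 2. Both 2&3? yes. Contrib: +1. Sum: 2
Gen 14: 2 under 3. Both 2&3? yes. Contrib: -1. Sum: 1

Answer: 1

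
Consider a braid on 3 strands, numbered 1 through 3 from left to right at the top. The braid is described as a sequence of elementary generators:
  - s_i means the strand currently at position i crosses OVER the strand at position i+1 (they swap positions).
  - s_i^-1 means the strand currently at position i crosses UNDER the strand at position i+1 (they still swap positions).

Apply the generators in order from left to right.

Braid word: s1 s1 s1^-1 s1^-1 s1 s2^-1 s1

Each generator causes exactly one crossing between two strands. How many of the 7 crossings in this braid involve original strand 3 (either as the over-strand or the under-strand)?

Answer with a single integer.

Answer: 2

Derivation:
Gen 1: crossing 1x2. Involves strand 3? no. Count so far: 0
Gen 2: crossing 2x1. Involves strand 3? no. Count so far: 0
Gen 3: crossing 1x2. Involves strand 3? no. Count so far: 0
Gen 4: crossing 2x1. Involves strand 3? no. Count so far: 0
Gen 5: crossing 1x2. Involves strand 3? no. Count so far: 0
Gen 6: crossing 1x3. Involves strand 3? yes. Count so far: 1
Gen 7: crossing 2x3. Involves strand 3? yes. Count so far: 2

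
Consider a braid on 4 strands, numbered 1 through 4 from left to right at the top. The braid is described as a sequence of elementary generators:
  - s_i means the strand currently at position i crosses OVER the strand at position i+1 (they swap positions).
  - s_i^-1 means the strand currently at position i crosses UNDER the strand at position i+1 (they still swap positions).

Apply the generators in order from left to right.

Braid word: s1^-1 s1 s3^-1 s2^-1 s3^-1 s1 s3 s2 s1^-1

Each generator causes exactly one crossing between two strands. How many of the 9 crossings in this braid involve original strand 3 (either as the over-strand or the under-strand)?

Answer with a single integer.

Answer: 3

Derivation:
Gen 1: crossing 1x2. Involves strand 3? no. Count so far: 0
Gen 2: crossing 2x1. Involves strand 3? no. Count so far: 0
Gen 3: crossing 3x4. Involves strand 3? yes. Count so far: 1
Gen 4: crossing 2x4. Involves strand 3? no. Count so far: 1
Gen 5: crossing 2x3. Involves strand 3? yes. Count so far: 2
Gen 6: crossing 1x4. Involves strand 3? no. Count so far: 2
Gen 7: crossing 3x2. Involves strand 3? yes. Count so far: 3
Gen 8: crossing 1x2. Involves strand 3? no. Count so far: 3
Gen 9: crossing 4x2. Involves strand 3? no. Count so far: 3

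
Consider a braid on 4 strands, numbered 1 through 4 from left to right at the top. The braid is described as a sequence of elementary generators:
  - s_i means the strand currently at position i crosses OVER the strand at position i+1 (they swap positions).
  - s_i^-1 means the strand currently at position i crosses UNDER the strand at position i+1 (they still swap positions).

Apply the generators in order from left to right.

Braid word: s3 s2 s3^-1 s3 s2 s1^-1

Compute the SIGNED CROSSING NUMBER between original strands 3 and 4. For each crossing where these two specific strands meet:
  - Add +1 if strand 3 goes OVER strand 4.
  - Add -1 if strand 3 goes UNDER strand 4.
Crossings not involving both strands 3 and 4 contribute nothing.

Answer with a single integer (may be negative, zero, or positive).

Answer: 1

Derivation:
Gen 1: 3 over 4. Both 3&4? yes. Contrib: +1. Sum: 1
Gen 2: crossing 2x4. Both 3&4? no. Sum: 1
Gen 3: crossing 2x3. Both 3&4? no. Sum: 1
Gen 4: crossing 3x2. Both 3&4? no. Sum: 1
Gen 5: crossing 4x2. Both 3&4? no. Sum: 1
Gen 6: crossing 1x2. Both 3&4? no. Sum: 1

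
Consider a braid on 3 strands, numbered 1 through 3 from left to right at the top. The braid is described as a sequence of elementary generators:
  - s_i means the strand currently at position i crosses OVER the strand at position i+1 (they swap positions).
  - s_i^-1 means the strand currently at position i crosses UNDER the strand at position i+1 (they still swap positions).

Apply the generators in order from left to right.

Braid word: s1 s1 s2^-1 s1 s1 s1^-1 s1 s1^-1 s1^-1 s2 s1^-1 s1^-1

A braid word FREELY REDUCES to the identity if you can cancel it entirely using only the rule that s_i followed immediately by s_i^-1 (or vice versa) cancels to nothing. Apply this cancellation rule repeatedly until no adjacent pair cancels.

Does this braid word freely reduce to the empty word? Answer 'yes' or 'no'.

Gen 1 (s1): push. Stack: [s1]
Gen 2 (s1): push. Stack: [s1 s1]
Gen 3 (s2^-1): push. Stack: [s1 s1 s2^-1]
Gen 4 (s1): push. Stack: [s1 s1 s2^-1 s1]
Gen 5 (s1): push. Stack: [s1 s1 s2^-1 s1 s1]
Gen 6 (s1^-1): cancels prior s1. Stack: [s1 s1 s2^-1 s1]
Gen 7 (s1): push. Stack: [s1 s1 s2^-1 s1 s1]
Gen 8 (s1^-1): cancels prior s1. Stack: [s1 s1 s2^-1 s1]
Gen 9 (s1^-1): cancels prior s1. Stack: [s1 s1 s2^-1]
Gen 10 (s2): cancels prior s2^-1. Stack: [s1 s1]
Gen 11 (s1^-1): cancels prior s1. Stack: [s1]
Gen 12 (s1^-1): cancels prior s1. Stack: []
Reduced word: (empty)

Answer: yes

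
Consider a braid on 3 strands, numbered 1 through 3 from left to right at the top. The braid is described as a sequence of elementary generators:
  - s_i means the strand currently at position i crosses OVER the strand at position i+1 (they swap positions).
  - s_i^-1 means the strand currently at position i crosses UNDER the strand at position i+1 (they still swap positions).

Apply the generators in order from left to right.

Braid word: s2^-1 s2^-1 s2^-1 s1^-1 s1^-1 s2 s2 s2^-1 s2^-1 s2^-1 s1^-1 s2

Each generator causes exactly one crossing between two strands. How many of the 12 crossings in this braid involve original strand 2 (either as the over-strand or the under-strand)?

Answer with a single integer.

Gen 1: crossing 2x3. Involves strand 2? yes. Count so far: 1
Gen 2: crossing 3x2. Involves strand 2? yes. Count so far: 2
Gen 3: crossing 2x3. Involves strand 2? yes. Count so far: 3
Gen 4: crossing 1x3. Involves strand 2? no. Count so far: 3
Gen 5: crossing 3x1. Involves strand 2? no. Count so far: 3
Gen 6: crossing 3x2. Involves strand 2? yes. Count so far: 4
Gen 7: crossing 2x3. Involves strand 2? yes. Count so far: 5
Gen 8: crossing 3x2. Involves strand 2? yes. Count so far: 6
Gen 9: crossing 2x3. Involves strand 2? yes. Count so far: 7
Gen 10: crossing 3x2. Involves strand 2? yes. Count so far: 8
Gen 11: crossing 1x2. Involves strand 2? yes. Count so far: 9
Gen 12: crossing 1x3. Involves strand 2? no. Count so far: 9

Answer: 9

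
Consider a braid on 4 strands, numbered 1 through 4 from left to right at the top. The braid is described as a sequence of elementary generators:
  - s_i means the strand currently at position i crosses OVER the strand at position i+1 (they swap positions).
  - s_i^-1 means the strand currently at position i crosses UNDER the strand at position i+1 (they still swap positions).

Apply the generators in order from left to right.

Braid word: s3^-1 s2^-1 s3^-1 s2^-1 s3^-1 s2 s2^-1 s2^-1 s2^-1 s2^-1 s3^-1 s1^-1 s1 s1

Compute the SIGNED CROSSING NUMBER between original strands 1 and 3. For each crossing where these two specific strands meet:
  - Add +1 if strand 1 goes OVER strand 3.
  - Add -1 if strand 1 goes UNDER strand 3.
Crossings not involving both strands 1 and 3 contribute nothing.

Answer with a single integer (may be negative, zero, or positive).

Answer: 0

Derivation:
Gen 1: crossing 3x4. Both 1&3? no. Sum: 0
Gen 2: crossing 2x4. Both 1&3? no. Sum: 0
Gen 3: crossing 2x3. Both 1&3? no. Sum: 0
Gen 4: crossing 4x3. Both 1&3? no. Sum: 0
Gen 5: crossing 4x2. Both 1&3? no. Sum: 0
Gen 6: crossing 3x2. Both 1&3? no. Sum: 0
Gen 7: crossing 2x3. Both 1&3? no. Sum: 0
Gen 8: crossing 3x2. Both 1&3? no. Sum: 0
Gen 9: crossing 2x3. Both 1&3? no. Sum: 0
Gen 10: crossing 3x2. Both 1&3? no. Sum: 0
Gen 11: crossing 3x4. Both 1&3? no. Sum: 0
Gen 12: crossing 1x2. Both 1&3? no. Sum: 0
Gen 13: crossing 2x1. Both 1&3? no. Sum: 0
Gen 14: crossing 1x2. Both 1&3? no. Sum: 0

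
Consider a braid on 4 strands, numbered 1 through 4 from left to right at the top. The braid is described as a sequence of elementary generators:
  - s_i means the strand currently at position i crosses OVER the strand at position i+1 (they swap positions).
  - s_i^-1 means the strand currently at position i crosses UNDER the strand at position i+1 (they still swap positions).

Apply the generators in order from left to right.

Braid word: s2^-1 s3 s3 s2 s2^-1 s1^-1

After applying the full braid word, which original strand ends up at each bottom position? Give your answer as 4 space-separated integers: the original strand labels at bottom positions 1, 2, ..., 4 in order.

Gen 1 (s2^-1): strand 2 crosses under strand 3. Perm now: [1 3 2 4]
Gen 2 (s3): strand 2 crosses over strand 4. Perm now: [1 3 4 2]
Gen 3 (s3): strand 4 crosses over strand 2. Perm now: [1 3 2 4]
Gen 4 (s2): strand 3 crosses over strand 2. Perm now: [1 2 3 4]
Gen 5 (s2^-1): strand 2 crosses under strand 3. Perm now: [1 3 2 4]
Gen 6 (s1^-1): strand 1 crosses under strand 3. Perm now: [3 1 2 4]

Answer: 3 1 2 4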